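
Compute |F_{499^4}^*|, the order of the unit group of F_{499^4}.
|F_{499^4}^*| = 62001498000

F_{499^4} has 499^4 = 62001498001 elements; its multiplicative group consists of all nonzero elements, so |F_{499^4}^*| = 62001498001 - 1 = 62001498000. (It is cyclic since any finite subgroup of the multiplicative group of a field is cyclic.)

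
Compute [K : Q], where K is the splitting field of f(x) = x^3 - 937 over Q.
[K : Q] = 6

The roots of x^3 - 937 are ∛937, ω∛937, ω^2∛937 where ω = e^(2πi/3) is a primitive cube root of unity, so K = Q(∛937, ω). Now [Q(∛937):Q] = 3 (since 937 is not a perfect cube, x^3 - 937 is irreducible) and [Q(ω):Q] = 2. Both 2 and 3 divide [K:Q], and [K:Q] ≤ 3·2 = 6, so [K:Q] = 6. (Equivalently: Q(∛937) ⊂ R but ω ∉ R, so [K : Q(∛937)] = 2.)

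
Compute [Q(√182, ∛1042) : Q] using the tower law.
[Q(√182, ∛1042) : Q] = 6

Let L = Q(√182, ∛1042). Since Q(√182) ⊂ L and [Q(√182):Q] = 2, the tower law gives 2 | [L:Q]. Likewise Q(∛1042) ⊂ L with [Q(∛1042):Q] = 3 (because 1042 is not a perfect cube), so 3 | [L:Q]. As gcd(2,3) = 1, [L:Q] is divisible by 6. Conversely L is generated over Q by √182 and ∛1042, so [L:Q] ≤ 2·3 = 6. Therefore [Q(√182, ∛1042) : Q] = 6.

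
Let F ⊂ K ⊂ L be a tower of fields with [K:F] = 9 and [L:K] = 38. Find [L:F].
[L:F] = 342

The tower law says that for any tower of field extensions F ⊂ K ⊂ L with finite degrees, [L:F] = [L:K] · [K:F]. Here this gives [L:F] = 38 · 9 = 342.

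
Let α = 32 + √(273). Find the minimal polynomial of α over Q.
m_α(x) = x^2 - 64x + 751

From α - 32 = √(273), squaring gives (α - 32)^2 = 273, i.e. α^2 - 64α + 1024 = 273, so α^2 - 64α + 751 = 0. The discriminant of x^2 - 64x + 751 is (-64)^2 - 4·(751) = 4096 - 3004 = 1092, and 4·(273) is not a perfect square in Q since 273 is squarefree and ≠ 1. Hence x^2 - 64x + 751 is irreducible over Q and is the minimal polynomial of α.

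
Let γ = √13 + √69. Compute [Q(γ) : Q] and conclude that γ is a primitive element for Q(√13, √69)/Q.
[Q(γ) : Q] = 4 (equivalently, Q(γ) = Q(√13, √69))

Obviously Q(γ) ⊆ Q(√13, √69), and [Q(√13, √69):Q] = 4 (since 13, 69 are distinct squarefree integers > 1 with 897 not a perfect square). To show equality we compute the minimal polynomial of γ. From γ = √13 + √69: γ^2 = 13 + 2√(897) + 69 = 82 + 2√(897), so γ^2 - 82 = 2√(897); squaring, (γ^2 - 82)^2 = 4·897, i.e. γ^4 - 164γ^2 + 6724 - 3588 = 0, i.e. γ^4 - 164γ^2 + 3136 = 0. So γ is a root of x^4 - 164x^2 + 3136. This polynomial is irreducible over Q: it has no rational root (each ±√13 ± √69 is irrational), and any factorization into two quadratics over Q would force √(897) ∈ Q (pairing opposite roots) or √13, √69 ∈ Q (other pairings), all impossible. Hence [Q(γ):Q] = 4 = [Q(√13, √69):Q], so Q(γ) = Q(√13, √69).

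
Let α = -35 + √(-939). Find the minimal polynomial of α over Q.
m_α(x) = x^2 + 70x + 2164

From α + 35 = √(-939), squaring gives (α + 35)^2 = -939, i.e. α^2 + 70α + 1225 = -939, so α^2 + 70α + 2164 = 0. The discriminant of x^2 + 70x + 2164 is (70)^2 - 4·(2164) = 4900 - 8656 = -3756, and 4·(-939) is not a perfect square in Q since -939 is squarefree and ≠ 1. Hence x^2 + 70x + 2164 is irreducible over Q and is the minimal polynomial of α.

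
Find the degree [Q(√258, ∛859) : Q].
[Q(√258, ∛859) : Q] = 6

Let L = Q(√258, ∛859). Since Q(√258) ⊂ L and [Q(√258):Q] = 2, the tower law gives 2 | [L:Q]. Likewise Q(∛859) ⊂ L with [Q(∛859):Q] = 3 (because 859 is not a perfect cube), so 3 | [L:Q]. As gcd(2,3) = 1, [L:Q] is divisible by 6. Conversely L is generated over Q by √258 and ∛859, so [L:Q] ≤ 2·3 = 6. Therefore [Q(√258, ∛859) : Q] = 6.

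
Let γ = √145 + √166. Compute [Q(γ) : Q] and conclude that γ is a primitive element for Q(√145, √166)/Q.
[Q(γ) : Q] = 4 (equivalently, Q(γ) = Q(√145, √166))

Obviously Q(γ) ⊆ Q(√145, √166), and [Q(√145, √166):Q] = 4 (since 145, 166 are distinct squarefree integers > 1 with 24070 not a perfect square). To show equality we compute the minimal polynomial of γ. From γ = √145 + √166: γ^2 = 145 + 2√(24070) + 166 = 311 + 2√(24070), so γ^2 - 311 = 2√(24070); squaring, (γ^2 - 311)^2 = 4·24070, i.e. γ^4 - 622γ^2 + 96721 - 96280 = 0, i.e. γ^4 - 622γ^2 + 441 = 0. So γ is a root of x^4 - 622x^2 + 441. This polynomial is irreducible over Q: it has no rational root (each ±√145 ± √166 is irrational), and any factorization into two quadratics over Q would force √(24070) ∈ Q (pairing opposite roots) or √145, √166 ∈ Q (other pairings), all impossible. Hence [Q(γ):Q] = 4 = [Q(√145, √166):Q], so Q(γ) = Q(√145, √166).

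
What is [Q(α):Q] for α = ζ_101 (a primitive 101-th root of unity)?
[Q(α):Q] = 100

The minimal polynomial of ζ_101 over Q is the 101-th cyclotomic polynomial Φ_101(x), which is irreducible over Q and has degree φ(101) = 100. Hence [Q(α):Q] = φ(101) = 100.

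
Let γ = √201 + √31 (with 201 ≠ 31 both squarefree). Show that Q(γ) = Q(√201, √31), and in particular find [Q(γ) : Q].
[Q(γ) : Q] = 4 (equivalently, Q(γ) = Q(√201, √31))

Obviously Q(γ) ⊆ Q(√201, √31), and [Q(√201, √31):Q] = 4 (since 201, 31 are distinct squarefree integers > 1 with 6231 not a perfect square). To show equality we compute the minimal polynomial of γ. From γ = √201 + √31: γ^2 = 201 + 2√(6231) + 31 = 232 + 2√(6231), so γ^2 - 232 = 2√(6231); squaring, (γ^2 - 232)^2 = 4·6231, i.e. γ^4 - 464γ^2 + 53824 - 24924 = 0, i.e. γ^4 - 464γ^2 + 28900 = 0. So γ is a root of x^4 - 464x^2 + 28900. This polynomial is irreducible over Q: it has no rational root (each ±√201 ± √31 is irrational), and any factorization into two quadratics over Q would force √(6231) ∈ Q (pairing opposite roots) or √201, √31 ∈ Q (other pairings), all impossible. Hence [Q(γ):Q] = 4 = [Q(√201, √31):Q], so Q(γ) = Q(√201, √31).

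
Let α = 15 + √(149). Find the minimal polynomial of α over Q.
m_α(x) = x^2 - 30x + 76

From α - 15 = √(149), squaring gives (α - 15)^2 = 149, i.e. α^2 - 30α + 225 = 149, so α^2 - 30α + 76 = 0. The discriminant of x^2 - 30x + 76 is (-30)^2 - 4·(76) = 900 - 304 = 596, and 4·(149) is not a perfect square in Q since 149 is squarefree and ≠ 1. Hence x^2 - 30x + 76 is irreducible over Q and is the minimal polynomial of α.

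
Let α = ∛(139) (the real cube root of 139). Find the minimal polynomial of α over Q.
m_α(x) = x^3 - 139

α satisfies α^3 = 139, so x^3 - 139 annihilates α. By the rational root test, a rational root p/q (in lowest terms) of x^3 - 139 would satisfy p^3 = 139 q^3, forcing q = 1 and p^3 = 139; but 139 is not a perfect cube, contradiction. A monic cubic over Q with no rational root is irreducible (any nontrivial factorization would include a linear factor). Hence x^3 - 139 is the minimal polynomial of α, and in particular [Q(α):Q] = 3.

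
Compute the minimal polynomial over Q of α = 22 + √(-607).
m_α(x) = x^2 - 44x + 1091

From α - 22 = √(-607), squaring gives (α - 22)^2 = -607, i.e. α^2 - 44α + 484 = -607, so α^2 - 44α + 1091 = 0. The discriminant of x^2 - 44x + 1091 is (-44)^2 - 4·(1091) = 1936 - 4364 = -2428, and 4·(-607) is not a perfect square in Q since -607 is squarefree and ≠ 1. Hence x^2 - 44x + 1091 is irreducible over Q and is the minimal polynomial of α.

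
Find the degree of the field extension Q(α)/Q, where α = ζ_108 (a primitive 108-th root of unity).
[Q(α):Q] = 36

The minimal polynomial of ζ_108 over Q is the 108-th cyclotomic polynomial Φ_108(x), which is irreducible over Q and has degree φ(108) = 36. Hence [Q(α):Q] = φ(108) = 36.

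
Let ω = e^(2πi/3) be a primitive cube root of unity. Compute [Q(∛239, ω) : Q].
[Q(∛239, ω) : Q] = 6

[Q(∛239):Q] = 3 (min poly x^3 - 239, irreducible since 239 is not a perfect cube). [Q(ω):Q] = 2 (min poly x^2 + x + 1). Since Q(∛239) ⊂ R and ω ∉ R, we have ω ∉ Q(∛239), so x^2 + x + 1 remains irreducible over Q(∛239) and [Q(∛239, ω) : Q(∛239)] = 2. By the tower law, [Q(∛239, ω) : Q] = 3 · 2 = 6. (In fact Q(∛239, ω) is the splitting field of x^3 - 239 over Q.)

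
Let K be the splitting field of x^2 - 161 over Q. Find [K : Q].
[K : Q] = 2

f(x) = x^2 - 161 factors as (x - √161)(x + √161). The splitting field is K = Q(√161). Since 161 is squarefree and > 1, it is not a perfect square, so x^2 - 161 is irreducible over Q and [Q(√161) : Q] = 2. Hence [K : Q] = 2.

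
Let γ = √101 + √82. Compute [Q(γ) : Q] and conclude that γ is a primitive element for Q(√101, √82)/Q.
[Q(γ) : Q] = 4 (equivalently, Q(γ) = Q(√101, √82))

Obviously Q(γ) ⊆ Q(√101, √82), and [Q(√101, √82):Q] = 4 (since 101, 82 are distinct squarefree integers > 1 with 8282 not a perfect square). To show equality we compute the minimal polynomial of γ. From γ = √101 + √82: γ^2 = 101 + 2√(8282) + 82 = 183 + 2√(8282), so γ^2 - 183 = 2√(8282); squaring, (γ^2 - 183)^2 = 4·8282, i.e. γ^4 - 366γ^2 + 33489 - 33128 = 0, i.e. γ^4 - 366γ^2 + 361 = 0. So γ is a root of x^4 - 366x^2 + 361. This polynomial is irreducible over Q: it has no rational root (each ±√101 ± √82 is irrational), and any factorization into two quadratics over Q would force √(8282) ∈ Q (pairing opposite roots) or √101, √82 ∈ Q (other pairings), all impossible. Hence [Q(γ):Q] = 4 = [Q(√101, √82):Q], so Q(γ) = Q(√101, √82).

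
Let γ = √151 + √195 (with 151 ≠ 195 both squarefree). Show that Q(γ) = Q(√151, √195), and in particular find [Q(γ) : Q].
[Q(γ) : Q] = 4 (equivalently, Q(γ) = Q(√151, √195))

Obviously Q(γ) ⊆ Q(√151, √195), and [Q(√151, √195):Q] = 4 (since 151, 195 are distinct squarefree integers > 1 with 29445 not a perfect square). To show equality we compute the minimal polynomial of γ. From γ = √151 + √195: γ^2 = 151 + 2√(29445) + 195 = 346 + 2√(29445), so γ^2 - 346 = 2√(29445); squaring, (γ^2 - 346)^2 = 4·29445, i.e. γ^4 - 692γ^2 + 119716 - 117780 = 0, i.e. γ^4 - 692γ^2 + 1936 = 0. So γ is a root of x^4 - 692x^2 + 1936. This polynomial is irreducible over Q: it has no rational root (each ±√151 ± √195 is irrational), and any factorization into two quadratics over Q would force √(29445) ∈ Q (pairing opposite roots) or √151, √195 ∈ Q (other pairings), all impossible. Hence [Q(γ):Q] = 4 = [Q(√151, √195):Q], so Q(γ) = Q(√151, √195).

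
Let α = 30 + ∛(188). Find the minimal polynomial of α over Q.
m_α(x) = x^3 - 90x^2 + 2700x - 27188

Set β = α - 30 = ∛(188), so β^3 = 188. Then (α - 30)^3 - 188 = 0, i.e. α is a root of g(x) = (x - 30)^3 - 188 = x^3 - 90x^2 + 2700x - 27188. Since g(x) = h(x - 30) where h(x) = x^3 - 188, and h is irreducible over Q (because 188 is not a perfect cube, so h has no rational root, and a monic cubic with no rational root is irreducible), g is also irreducible (irreducibility is preserved under the substitution x → x - 30). Hence m_α(x) = x^3 - 90x^2 + 2700x - 27188.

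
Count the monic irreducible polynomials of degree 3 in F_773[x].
There are 153963048 monic irreducible polynomials of degree 3 over F_773

Each element of F_{773^3} that lies in no proper subfield is a root of exactly one monic irreducible of degree 3 over F_773, and each such polynomial has 3 distinct roots in F_{773^3}. By Möbius inversion the count is N_773(3) = (1/3) Σ_{d|3} μ(3/d) · 773^d = (1/3)(μ(3)·773^1 + μ(1)·773^3) = 461889144/3 = 153963048.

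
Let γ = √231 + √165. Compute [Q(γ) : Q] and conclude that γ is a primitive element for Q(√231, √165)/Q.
[Q(γ) : Q] = 4 (equivalently, Q(γ) = Q(√231, √165))

Obviously Q(γ) ⊆ Q(√231, √165), and [Q(√231, √165):Q] = 4 (since 231, 165 are distinct squarefree integers > 1 with 38115 not a perfect square). To show equality we compute the minimal polynomial of γ. From γ = √231 + √165: γ^2 = 231 + 2√(38115) + 165 = 396 + 2√(38115), so γ^2 - 396 = 2√(38115); squaring, (γ^2 - 396)^2 = 4·38115, i.e. γ^4 - 792γ^2 + 156816 - 152460 = 0, i.e. γ^4 - 792γ^2 + 4356 = 0. So γ is a root of x^4 - 792x^2 + 4356. This polynomial is irreducible over Q: it has no rational root (each ±√231 ± √165 is irrational), and any factorization into two quadratics over Q would force √(38115) ∈ Q (pairing opposite roots) or √231, √165 ∈ Q (other pairings), all impossible. Hence [Q(γ):Q] = 4 = [Q(√231, √165):Q], so Q(γ) = Q(√231, √165).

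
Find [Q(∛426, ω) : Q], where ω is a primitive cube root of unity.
[Q(∛426, ω) : Q] = 6

[Q(∛426):Q] = 3 (min poly x^3 - 426, irreducible since 426 is not a perfect cube). [Q(ω):Q] = 2 (min poly x^2 + x + 1). Since Q(∛426) ⊂ R and ω ∉ R, we have ω ∉ Q(∛426), so x^2 + x + 1 remains irreducible over Q(∛426) and [Q(∛426, ω) : Q(∛426)] = 2. By the tower law, [Q(∛426, ω) : Q] = 3 · 2 = 6. (In fact Q(∛426, ω) is the splitting field of x^3 - 426 over Q.)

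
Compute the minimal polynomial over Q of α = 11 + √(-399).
m_α(x) = x^2 - 22x + 520

From α - 11 = √(-399), squaring gives (α - 11)^2 = -399, i.e. α^2 - 22α + 121 = -399, so α^2 - 22α + 520 = 0. The discriminant of x^2 - 22x + 520 is (-22)^2 - 4·(520) = 484 - 2080 = -1596, and 4·(-399) is not a perfect square in Q since -399 is squarefree and ≠ 1. Hence x^2 - 22x + 520 is irreducible over Q and is the minimal polynomial of α.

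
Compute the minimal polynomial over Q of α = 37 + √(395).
m_α(x) = x^2 - 74x + 974

From α - 37 = √(395), squaring gives (α - 37)^2 = 395, i.e. α^2 - 74α + 1369 = 395, so α^2 - 74α + 974 = 0. The discriminant of x^2 - 74x + 974 is (-74)^2 - 4·(974) = 5476 - 3896 = 1580, and 4·(395) is not a perfect square in Q since 395 is squarefree and ≠ 1. Hence x^2 - 74x + 974 is irreducible over Q and is the minimal polynomial of α.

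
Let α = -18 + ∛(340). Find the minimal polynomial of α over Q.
m_α(x) = x^3 + 54x^2 + 972x + 5492

Set β = α + 18 = ∛(340), so β^3 = 340. Then (α + 18)^3 - 340 = 0, i.e. α is a root of g(x) = (x + 18)^3 - 340 = x^3 + 54x^2 + 972x + 5492. Since g(x) = h(x + 18) where h(x) = x^3 - 340, and h is irreducible over Q (because 340 is not a perfect cube, so h has no rational root, and a monic cubic with no rational root is irreducible), g is also irreducible (irreducibility is preserved under the substitution x → x + 18). Hence m_α(x) = x^3 + 54x^2 + 972x + 5492.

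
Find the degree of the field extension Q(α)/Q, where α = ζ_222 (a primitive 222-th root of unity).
[Q(α):Q] = 72

The minimal polynomial of ζ_222 over Q is the 222-th cyclotomic polynomial Φ_222(x), which is irreducible over Q and has degree φ(222) = 72. Hence [Q(α):Q] = φ(222) = 72.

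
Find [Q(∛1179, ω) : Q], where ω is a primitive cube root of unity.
[Q(∛1179, ω) : Q] = 6

[Q(∛1179):Q] = 3 (min poly x^3 - 1179, irreducible since 1179 is not a perfect cube). [Q(ω):Q] = 2 (min poly x^2 + x + 1). Since Q(∛1179) ⊂ R and ω ∉ R, we have ω ∉ Q(∛1179), so x^2 + x + 1 remains irreducible over Q(∛1179) and [Q(∛1179, ω) : Q(∛1179)] = 2. By the tower law, [Q(∛1179, ω) : Q] = 3 · 2 = 6. (In fact Q(∛1179, ω) is the splitting field of x^3 - 1179 over Q.)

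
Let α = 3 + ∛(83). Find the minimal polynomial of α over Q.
m_α(x) = x^3 - 9x^2 + 27x - 110

Set β = α - 3 = ∛(83), so β^3 = 83. Then (α - 3)^3 - 83 = 0, i.e. α is a root of g(x) = (x - 3)^3 - 83 = x^3 - 9x^2 + 27x - 110. Since g(x) = h(x - 3) where h(x) = x^3 - 83, and h is irreducible over Q (because 83 is not a perfect cube, so h has no rational root, and a monic cubic with no rational root is irreducible), g is also irreducible (irreducibility is preserved under the substitution x → x - 3). Hence m_α(x) = x^3 - 9x^2 + 27x - 110.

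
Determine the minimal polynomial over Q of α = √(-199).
m_α(x) = x^2 + 199

α satisfies α^2 + 199 = 0, so x^2 + 199 annihilates α. Since d = -199 is squarefree and ≠ 1, it is not a perfect square in Q, so x^2 + 199 has no rational root and is therefore irreducible over Q (a degree-2 polynomial over a field is irreducible iff it has no root). Hence m_α(x) = x^2 + 199.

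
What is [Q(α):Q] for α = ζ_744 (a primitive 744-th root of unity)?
[Q(α):Q] = 240

The minimal polynomial of ζ_744 over Q is the 744-th cyclotomic polynomial Φ_744(x), which is irreducible over Q and has degree φ(744) = 240. Hence [Q(α):Q] = φ(744) = 240.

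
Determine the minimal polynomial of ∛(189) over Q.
m_α(x) = x^3 - 189

α satisfies α^3 = 189, so x^3 - 189 annihilates α. By the rational root test, a rational root p/q (in lowest terms) of x^3 - 189 would satisfy p^3 = 189 q^3, forcing q = 1 and p^3 = 189; but 189 is not a perfect cube, contradiction. A monic cubic over Q with no rational root is irreducible (any nontrivial factorization would include a linear factor). Hence x^3 - 189 is the minimal polynomial of α, and in particular [Q(α):Q] = 3.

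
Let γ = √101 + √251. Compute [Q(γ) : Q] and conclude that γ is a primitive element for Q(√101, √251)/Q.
[Q(γ) : Q] = 4 (equivalently, Q(γ) = Q(√101, √251))

Obviously Q(γ) ⊆ Q(√101, √251), and [Q(√101, √251):Q] = 4 (since 101, 251 are distinct squarefree integers > 1 with 25351 not a perfect square). To show equality we compute the minimal polynomial of γ. From γ = √101 + √251: γ^2 = 101 + 2√(25351) + 251 = 352 + 2√(25351), so γ^2 - 352 = 2√(25351); squaring, (γ^2 - 352)^2 = 4·25351, i.e. γ^4 - 704γ^2 + 123904 - 101404 = 0, i.e. γ^4 - 704γ^2 + 22500 = 0. So γ is a root of x^4 - 704x^2 + 22500. This polynomial is irreducible over Q: it has no rational root (each ±√101 ± √251 is irrational), and any factorization into two quadratics over Q would force √(25351) ∈ Q (pairing opposite roots) or √101, √251 ∈ Q (other pairings), all impossible. Hence [Q(γ):Q] = 4 = [Q(√101, √251):Q], so Q(γ) = Q(√101, √251).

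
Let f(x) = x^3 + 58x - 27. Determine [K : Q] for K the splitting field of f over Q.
[K : Q] = 6

By the rational root test, any rational root of the monic integer polynomial f(x) = x^3 + 58x - 27 must be an integer dividing the constant term -27, i.e. one of ±{1, 3, 9, 27}. Evaluating: f(1) = 32, f(-1) = -86, f(3) = 174, f(-3) = -228, f(9) = 1224, f(-9) = -1278, f(27) = 21222, f(-27) = -21276; none is 0, so f has no rational root and is therefore irreducible over Q (a cubic with no linear factor over a field is irreducible). For an irreducible cubic, the Galois group is A_3 or S_3 according as the discriminant disc(f) = -4a^3 - 27b^2 = -4·(58)^3 - 27·(-27)^2 = -800131 is or is not a square in Q. Here disc(f) = -800131 is not a perfect square in Q, so the Galois group of f over Q is not contained in A_3 and must be all of S_3. The splitting field has degree |S_3| = 6 over Q, so [K : Q] = 6.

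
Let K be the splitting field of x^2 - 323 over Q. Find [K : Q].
[K : Q] = 2

f(x) = x^2 - 323 factors as (x - √323)(x + √323). The splitting field is K = Q(√323). Since 323 is squarefree and > 1, it is not a perfect square, so x^2 - 323 is irreducible over Q and [Q(√323) : Q] = 2. Hence [K : Q] = 2.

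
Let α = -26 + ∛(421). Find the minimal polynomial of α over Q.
m_α(x) = x^3 + 78x^2 + 2028x + 17155

Set β = α + 26 = ∛(421), so β^3 = 421. Then (α + 26)^3 - 421 = 0, i.e. α is a root of g(x) = (x + 26)^3 - 421 = x^3 + 78x^2 + 2028x + 17155. Since g(x) = h(x + 26) where h(x) = x^3 - 421, and h is irreducible over Q (because 421 is not a perfect cube, so h has no rational root, and a monic cubic with no rational root is irreducible), g is also irreducible (irreducibility is preserved under the substitution x → x + 26). Hence m_α(x) = x^3 + 78x^2 + 2028x + 17155.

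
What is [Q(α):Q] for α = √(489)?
[Q(α):Q] = 2

[Q(α):Q] equals the degree of the minimal polynomial of α. Here α^2 = 489 and x^2 - 489 is irreducible (d = 489 is squarefree, ≠ 1, hence not a square), so deg(m_α) = 2. Thus [Q(α):Q] = 2.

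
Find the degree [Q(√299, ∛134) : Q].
[Q(√299, ∛134) : Q] = 6

Let L = Q(√299, ∛134). Since Q(√299) ⊂ L and [Q(√299):Q] = 2, the tower law gives 2 | [L:Q]. Likewise Q(∛134) ⊂ L with [Q(∛134):Q] = 3 (because 134 is not a perfect cube), so 3 | [L:Q]. As gcd(2,3) = 1, [L:Q] is divisible by 6. Conversely L is generated over Q by √299 and ∛134, so [L:Q] ≤ 2·3 = 6. Therefore [Q(√299, ∛134) : Q] = 6.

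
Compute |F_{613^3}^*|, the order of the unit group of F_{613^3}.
|F_{613^3}^*| = 230346396

F_{613^3} has 613^3 = 230346397 elements; its multiplicative group consists of all nonzero elements, so |F_{613^3}^*| = 230346397 - 1 = 230346396. (It is cyclic since any finite subgroup of the multiplicative group of a field is cyclic.)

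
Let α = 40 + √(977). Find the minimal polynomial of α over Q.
m_α(x) = x^2 - 80x + 623

From α - 40 = √(977), squaring gives (α - 40)^2 = 977, i.e. α^2 - 80α + 1600 = 977, so α^2 - 80α + 623 = 0. The discriminant of x^2 - 80x + 623 is (-80)^2 - 4·(623) = 6400 - 2492 = 3908, and 4·(977) is not a perfect square in Q since 977 is squarefree and ≠ 1. Hence x^2 - 80x + 623 is irreducible over Q and is the minimal polynomial of α.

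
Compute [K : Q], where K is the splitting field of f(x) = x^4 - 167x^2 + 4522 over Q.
[K : Q] = 4

Solving the quadratic in x^2: x^2 = (167 ± √(167^2 - 4·4522))/2 = (167 ± √9801)/2 = (167 ± 99)/2, giving x^2 = 34 or x^2 = 133. So f(x) = (x^2 - 34)(x^2 - 133) and the roots of f are ±√34, ±√133. Hence the splitting field is K = Q(√34, √133). Since 34 and 133 are distinct squarefree integers > 1, their product 4522 is not a perfect square, so √133 ∉ Q(√34). By the tower law [K:Q] = [Q(√34,√133):Q(√34)] · [Q(√34):Q] = 2 · 2 = 4.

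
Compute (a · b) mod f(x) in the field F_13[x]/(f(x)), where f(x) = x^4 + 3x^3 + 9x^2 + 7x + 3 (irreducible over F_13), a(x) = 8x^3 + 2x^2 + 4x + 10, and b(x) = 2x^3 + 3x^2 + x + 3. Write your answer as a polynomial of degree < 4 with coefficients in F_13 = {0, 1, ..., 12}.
a · b ≡ x^2 + 9x + 8 (mod f(x))

Multiply in F_13[x]: a(x)·b(x) = (8x^3 + 2x^2 + 4x + 10)·(2x^3 + 3x^2 + x + 3) = 3x^6 + 2x^5 + 9x^4 + 6x^3 + x^2 + 9x + 4. This has degree ≥ 4, so divide by f(x) over F_13: 3x^6 + 2x^5 + 9x^4 + 6x^3 + x^2 + 9x + 4 = (3x^2 + 6x + 3)·(x^4 + 3x^3 + 9x^2 + 7x + 3) + (x^2 + 9x + 8). Hence a·b ≡ x^2 + 9x + 8 (mod f). (F_13[x]/(f) is a field with 13^4 = 28561 elements since f is irreducible of degree 4.)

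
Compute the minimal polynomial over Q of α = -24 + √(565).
m_α(x) = x^2 + 48x + 11

From α + 24 = √(565), squaring gives (α + 24)^2 = 565, i.e. α^2 + 48α + 576 = 565, so α^2 + 48α + 11 = 0. The discriminant of x^2 + 48x + 11 is (48)^2 - 4·(11) = 2304 - 44 = 2260, and 4·(565) is not a perfect square in Q since 565 is squarefree and ≠ 1. Hence x^2 + 48x + 11 is irreducible over Q and is the minimal polynomial of α.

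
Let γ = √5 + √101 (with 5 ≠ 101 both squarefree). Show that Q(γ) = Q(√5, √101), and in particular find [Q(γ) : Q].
[Q(γ) : Q] = 4 (equivalently, Q(γ) = Q(√5, √101))

Obviously Q(γ) ⊆ Q(√5, √101), and [Q(√5, √101):Q] = 4 (since 5, 101 are distinct squarefree integers > 1 with 505 not a perfect square). To show equality we compute the minimal polynomial of γ. From γ = √5 + √101: γ^2 = 5 + 2√(505) + 101 = 106 + 2√(505), so γ^2 - 106 = 2√(505); squaring, (γ^2 - 106)^2 = 4·505, i.e. γ^4 - 212γ^2 + 11236 - 2020 = 0, i.e. γ^4 - 212γ^2 + 9216 = 0. So γ is a root of x^4 - 212x^2 + 9216. This polynomial is irreducible over Q: it has no rational root (each ±√5 ± √101 is irrational), and any factorization into two quadratics over Q would force √(505) ∈ Q (pairing opposite roots) or √5, √101 ∈ Q (other pairings), all impossible. Hence [Q(γ):Q] = 4 = [Q(√5, √101):Q], so Q(γ) = Q(√5, √101).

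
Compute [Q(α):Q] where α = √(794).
[Q(α):Q] = 2

[Q(α):Q] equals the degree of the minimal polynomial of α. Here α^2 = 794 and x^2 - 794 is irreducible (d = 794 is squarefree, ≠ 1, hence not a square), so deg(m_α) = 2. Thus [Q(α):Q] = 2.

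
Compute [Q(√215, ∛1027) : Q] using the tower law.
[Q(√215, ∛1027) : Q] = 6

Let L = Q(√215, ∛1027). Since Q(√215) ⊂ L and [Q(√215):Q] = 2, the tower law gives 2 | [L:Q]. Likewise Q(∛1027) ⊂ L with [Q(∛1027):Q] = 3 (because 1027 is not a perfect cube), so 3 | [L:Q]. As gcd(2,3) = 1, [L:Q] is divisible by 6. Conversely L is generated over Q by √215 and ∛1027, so [L:Q] ≤ 2·3 = 6. Therefore [Q(√215, ∛1027) : Q] = 6.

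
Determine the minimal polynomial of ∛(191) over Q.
m_α(x) = x^3 - 191

α satisfies α^3 = 191, so x^3 - 191 annihilates α. By the rational root test, a rational root p/q (in lowest terms) of x^3 - 191 would satisfy p^3 = 191 q^3, forcing q = 1 and p^3 = 191; but 191 is not a perfect cube, contradiction. A monic cubic over Q with no rational root is irreducible (any nontrivial factorization would include a linear factor). Hence x^3 - 191 is the minimal polynomial of α, and in particular [Q(α):Q] = 3.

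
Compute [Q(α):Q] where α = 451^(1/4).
[Q(α):Q] = 4

α is a root of x^4 - 451. By Eisenstein's criterion at the prime p = 11 (which divides the constant term 451 but p^2 = 121 does not, since 451 is squarefree), x^4 - 451 is irreducible over Q. Hence [Q(α):Q] = 4.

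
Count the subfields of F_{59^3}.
F_{59^3} has 2 subfields

The subfields of F_{p^n} are exactly the fields F_{p^d} for d | n (each is the fixed field of the unique index-d subgroup of Gal(F_{p^n}/F_p) ≅ Z/nZ). The divisors of n = 3 are {1, 3}, giving 2 subfields: F_{59^1}, F_{59^3}.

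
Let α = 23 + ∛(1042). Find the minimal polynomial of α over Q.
m_α(x) = x^3 - 69x^2 + 1587x - 13209

Set β = α - 23 = ∛(1042), so β^3 = 1042. Then (α - 23)^3 - 1042 = 0, i.e. α is a root of g(x) = (x - 23)^3 - 1042 = x^3 - 69x^2 + 1587x - 13209. Since g(x) = h(x - 23) where h(x) = x^3 - 1042, and h is irreducible over Q (because 1042 is not a perfect cube, so h has no rational root, and a monic cubic with no rational root is irreducible), g is also irreducible (irreducibility is preserved under the substitution x → x - 23). Hence m_α(x) = x^3 - 69x^2 + 1587x - 13209.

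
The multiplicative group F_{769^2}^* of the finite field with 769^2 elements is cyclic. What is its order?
|F_{769^2}^*| = 591360

F_{769^2} has 769^2 = 591361 elements; its multiplicative group consists of all nonzero elements, so |F_{769^2}^*| = 591361 - 1 = 591360. (It is cyclic since any finite subgroup of the multiplicative group of a field is cyclic.)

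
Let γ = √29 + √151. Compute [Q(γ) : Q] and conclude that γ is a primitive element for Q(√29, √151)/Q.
[Q(γ) : Q] = 4 (equivalently, Q(γ) = Q(√29, √151))

Obviously Q(γ) ⊆ Q(√29, √151), and [Q(√29, √151):Q] = 4 (since 29, 151 are distinct squarefree integers > 1 with 4379 not a perfect square). To show equality we compute the minimal polynomial of γ. From γ = √29 + √151: γ^2 = 29 + 2√(4379) + 151 = 180 + 2√(4379), so γ^2 - 180 = 2√(4379); squaring, (γ^2 - 180)^2 = 4·4379, i.e. γ^4 - 360γ^2 + 32400 - 17516 = 0, i.e. γ^4 - 360γ^2 + 14884 = 0. So γ is a root of x^4 - 360x^2 + 14884. This polynomial is irreducible over Q: it has no rational root (each ±√29 ± √151 is irrational), and any factorization into two quadratics over Q would force √(4379) ∈ Q (pairing opposite roots) or √29, √151 ∈ Q (other pairings), all impossible. Hence [Q(γ):Q] = 4 = [Q(√29, √151):Q], so Q(γ) = Q(√29, √151).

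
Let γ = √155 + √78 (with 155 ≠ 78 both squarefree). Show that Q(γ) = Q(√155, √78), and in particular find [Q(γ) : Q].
[Q(γ) : Q] = 4 (equivalently, Q(γ) = Q(√155, √78))

Obviously Q(γ) ⊆ Q(√155, √78), and [Q(√155, √78):Q] = 4 (since 155, 78 are distinct squarefree integers > 1 with 12090 not a perfect square). To show equality we compute the minimal polynomial of γ. From γ = √155 + √78: γ^2 = 155 + 2√(12090) + 78 = 233 + 2√(12090), so γ^2 - 233 = 2√(12090); squaring, (γ^2 - 233)^2 = 4·12090, i.e. γ^4 - 466γ^2 + 54289 - 48360 = 0, i.e. γ^4 - 466γ^2 + 5929 = 0. So γ is a root of x^4 - 466x^2 + 5929. This polynomial is irreducible over Q: it has no rational root (each ±√155 ± √78 is irrational), and any factorization into two quadratics over Q would force √(12090) ∈ Q (pairing opposite roots) or √155, √78 ∈ Q (other pairings), all impossible. Hence [Q(γ):Q] = 4 = [Q(√155, √78):Q], so Q(γ) = Q(√155, √78).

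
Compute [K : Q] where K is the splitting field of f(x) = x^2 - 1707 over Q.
[K : Q] = 2

f(x) = x^2 - 1707 factors as (x - √1707)(x + √1707). The splitting field is K = Q(√1707). Since 1707 is squarefree and > 1, it is not a perfect square, so x^2 - 1707 is irreducible over Q and [Q(√1707) : Q] = 2. Hence [K : Q] = 2.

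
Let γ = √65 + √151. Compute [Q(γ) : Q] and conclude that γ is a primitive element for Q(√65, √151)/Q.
[Q(γ) : Q] = 4 (equivalently, Q(γ) = Q(√65, √151))

Obviously Q(γ) ⊆ Q(√65, √151), and [Q(√65, √151):Q] = 4 (since 65, 151 are distinct squarefree integers > 1 with 9815 not a perfect square). To show equality we compute the minimal polynomial of γ. From γ = √65 + √151: γ^2 = 65 + 2√(9815) + 151 = 216 + 2√(9815), so γ^2 - 216 = 2√(9815); squaring, (γ^2 - 216)^2 = 4·9815, i.e. γ^4 - 432γ^2 + 46656 - 39260 = 0, i.e. γ^4 - 432γ^2 + 7396 = 0. So γ is a root of x^4 - 432x^2 + 7396. This polynomial is irreducible over Q: it has no rational root (each ±√65 ± √151 is irrational), and any factorization into two quadratics over Q would force √(9815) ∈ Q (pairing opposite roots) or √65, √151 ∈ Q (other pairings), all impossible. Hence [Q(γ):Q] = 4 = [Q(√65, √151):Q], so Q(γ) = Q(√65, √151).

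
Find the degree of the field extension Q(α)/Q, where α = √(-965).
[Q(α):Q] = 2

[Q(α):Q] equals the degree of the minimal polynomial of α. Here α^2 = -965 and x^2 + 965 is irreducible (d = -965 is squarefree, ≠ 1, hence not a square), so deg(m_α) = 2. Thus [Q(α):Q] = 2.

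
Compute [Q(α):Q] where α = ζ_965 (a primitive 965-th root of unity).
[Q(α):Q] = 768

The minimal polynomial of ζ_965 over Q is the 965-th cyclotomic polynomial Φ_965(x), which is irreducible over Q and has degree φ(965) = 768. Hence [Q(α):Q] = φ(965) = 768.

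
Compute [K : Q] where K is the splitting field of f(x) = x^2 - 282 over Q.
[K : Q] = 2

f(x) = x^2 - 282 factors as (x - √282)(x + √282). The splitting field is K = Q(√282). Since 282 is squarefree and > 1, it is not a perfect square, so x^2 - 282 is irreducible over Q and [Q(√282) : Q] = 2. Hence [K : Q] = 2.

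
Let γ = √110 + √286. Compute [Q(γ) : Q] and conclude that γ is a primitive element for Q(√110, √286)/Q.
[Q(γ) : Q] = 4 (equivalently, Q(γ) = Q(√110, √286))

Obviously Q(γ) ⊆ Q(√110, √286), and [Q(√110, √286):Q] = 4 (since 110, 286 are distinct squarefree integers > 1 with 31460 not a perfect square). To show equality we compute the minimal polynomial of γ. From γ = √110 + √286: γ^2 = 110 + 2√(31460) + 286 = 396 + 2√(31460), so γ^2 - 396 = 2√(31460); squaring, (γ^2 - 396)^2 = 4·31460, i.e. γ^4 - 792γ^2 + 156816 - 125840 = 0, i.e. γ^4 - 792γ^2 + 30976 = 0. So γ is a root of x^4 - 792x^2 + 30976. This polynomial is irreducible over Q: it has no rational root (each ±√110 ± √286 is irrational), and any factorization into two quadratics over Q would force √(31460) ∈ Q (pairing opposite roots) or √110, √286 ∈ Q (other pairings), all impossible. Hence [Q(γ):Q] = 4 = [Q(√110, √286):Q], so Q(γ) = Q(√110, √286).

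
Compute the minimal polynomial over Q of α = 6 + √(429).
m_α(x) = x^2 - 12x - 393

From α - 6 = √(429), squaring gives (α - 6)^2 = 429, i.e. α^2 - 12α + 36 = 429, so α^2 - 12α - 393 = 0. The discriminant of x^2 - 12x - 393 is (-12)^2 - 4·(-393) = 144 + 1572 = 1716, and 4·(429) is not a perfect square in Q since 429 is squarefree and ≠ 1. Hence x^2 - 12x - 393 is irreducible over Q and is the minimal polynomial of α.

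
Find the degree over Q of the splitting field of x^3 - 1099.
[K : Q] = 6

The roots of x^3 - 1099 are ∛1099, ω∛1099, ω^2∛1099 where ω = e^(2πi/3) is a primitive cube root of unity, so K = Q(∛1099, ω). Now [Q(∛1099):Q] = 3 (since 1099 is not a perfect cube, x^3 - 1099 is irreducible) and [Q(ω):Q] = 2. Both 2 and 3 divide [K:Q], and [K:Q] ≤ 3·2 = 6, so [K:Q] = 6. (Equivalently: Q(∛1099) ⊂ R but ω ∉ R, so [K : Q(∛1099)] = 2.)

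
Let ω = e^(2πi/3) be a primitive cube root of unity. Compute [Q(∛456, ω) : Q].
[Q(∛456, ω) : Q] = 6

[Q(∛456):Q] = 3 (min poly x^3 - 456, irreducible since 456 is not a perfect cube). [Q(ω):Q] = 2 (min poly x^2 + x + 1). Since Q(∛456) ⊂ R and ω ∉ R, we have ω ∉ Q(∛456), so x^2 + x + 1 remains irreducible over Q(∛456) and [Q(∛456, ω) : Q(∛456)] = 2. By the tower law, [Q(∛456, ω) : Q] = 3 · 2 = 6. (In fact Q(∛456, ω) is the splitting field of x^3 - 456 over Q.)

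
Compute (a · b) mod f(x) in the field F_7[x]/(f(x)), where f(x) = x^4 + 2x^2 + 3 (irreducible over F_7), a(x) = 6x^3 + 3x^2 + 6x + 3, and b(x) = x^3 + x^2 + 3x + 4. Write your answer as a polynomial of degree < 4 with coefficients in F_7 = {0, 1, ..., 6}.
a · b ≡ 3x^3 + 6x^2 + 6x + 2 (mod f(x))

Multiply in F_7[x]: a(x)·b(x) = (6x^3 + 3x^2 + 6x + 3)·(x^3 + x^2 + 3x + 4) = 6x^6 + 2x^5 + 6x^4 + 5x^2 + 5x + 5. This has degree ≥ 4, so divide by f(x) over F_7: 6x^6 + 2x^5 + 6x^4 + 5x^2 + 5x + 5 = (6x^2 + 2x + 1)·(x^4 + 2x^2 + 3) + (3x^3 + 6x^2 + 6x + 2). Hence a·b ≡ 3x^3 + 6x^2 + 6x + 2 (mod f). (F_7[x]/(f) is a field with 7^4 = 2401 elements since f is irreducible of degree 4.)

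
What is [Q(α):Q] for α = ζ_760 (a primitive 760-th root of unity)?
[Q(α):Q] = 288

The minimal polynomial of ζ_760 over Q is the 760-th cyclotomic polynomial Φ_760(x), which is irreducible over Q and has degree φ(760) = 288. Hence [Q(α):Q] = φ(760) = 288.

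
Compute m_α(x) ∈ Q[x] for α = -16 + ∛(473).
m_α(x) = x^3 + 48x^2 + 768x + 3623

Set β = α + 16 = ∛(473), so β^3 = 473. Then (α + 16)^3 - 473 = 0, i.e. α is a root of g(x) = (x + 16)^3 - 473 = x^3 + 48x^2 + 768x + 3623. Since g(x) = h(x + 16) where h(x) = x^3 - 473, and h is irreducible over Q (because 473 is not a perfect cube, so h has no rational root, and a monic cubic with no rational root is irreducible), g is also irreducible (irreducibility is preserved under the substitution x → x + 16). Hence m_α(x) = x^3 + 48x^2 + 768x + 3623.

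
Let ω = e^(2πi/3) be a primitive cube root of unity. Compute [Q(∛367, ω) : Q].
[Q(∛367, ω) : Q] = 6

[Q(∛367):Q] = 3 (min poly x^3 - 367, irreducible since 367 is not a perfect cube). [Q(ω):Q] = 2 (min poly x^2 + x + 1). Since Q(∛367) ⊂ R and ω ∉ R, we have ω ∉ Q(∛367), so x^2 + x + 1 remains irreducible over Q(∛367) and [Q(∛367, ω) : Q(∛367)] = 2. By the tower law, [Q(∛367, ω) : Q] = 3 · 2 = 6. (In fact Q(∛367, ω) is the splitting field of x^3 - 367 over Q.)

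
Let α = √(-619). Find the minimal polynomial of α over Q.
m_α(x) = x^2 + 619

α satisfies α^2 + 619 = 0, so x^2 + 619 annihilates α. Since d = -619 is squarefree and ≠ 1, it is not a perfect square in Q, so x^2 + 619 has no rational root and is therefore irreducible over Q (a degree-2 polynomial over a field is irreducible iff it has no root). Hence m_α(x) = x^2 + 619.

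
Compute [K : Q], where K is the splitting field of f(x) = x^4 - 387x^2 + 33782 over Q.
[K : Q] = 4

Solving the quadratic in x^2: x^2 = (387 ± √(387^2 - 4·33782))/2 = (387 ± √14641)/2 = (387 ± 121)/2, giving x^2 = 254 or x^2 = 133. So f(x) = (x^2 - 254)(x^2 - 133) and the roots of f are ±√254, ±√133. Hence the splitting field is K = Q(√254, √133). Since 254 and 133 are distinct squarefree integers > 1, their product 33782 is not a perfect square, so √133 ∉ Q(√254). By the tower law [K:Q] = [Q(√254,√133):Q(√254)] · [Q(√254):Q] = 2 · 2 = 4.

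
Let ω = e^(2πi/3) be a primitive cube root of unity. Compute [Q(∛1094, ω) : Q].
[Q(∛1094, ω) : Q] = 6

[Q(∛1094):Q] = 3 (min poly x^3 - 1094, irreducible since 1094 is not a perfect cube). [Q(ω):Q] = 2 (min poly x^2 + x + 1). Since Q(∛1094) ⊂ R and ω ∉ R, we have ω ∉ Q(∛1094), so x^2 + x + 1 remains irreducible over Q(∛1094) and [Q(∛1094, ω) : Q(∛1094)] = 2. By the tower law, [Q(∛1094, ω) : Q] = 3 · 2 = 6. (In fact Q(∛1094, ω) is the splitting field of x^3 - 1094 over Q.)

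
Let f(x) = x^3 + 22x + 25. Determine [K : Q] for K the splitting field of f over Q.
[K : Q] = 6

By the rational root test, any rational root of the monic integer polynomial f(x) = x^3 + 22x + 25 must be an integer dividing the constant term 25, i.e. one of ±{1, 5, 25}. Evaluating: f(1) = 48, f(-1) = 2, f(5) = 260, f(-5) = -210, f(25) = 16200, f(-25) = -16150; none is 0, so f has no rational root and is therefore irreducible over Q (a cubic with no linear factor over a field is irreducible). For an irreducible cubic, the Galois group is A_3 or S_3 according as the discriminant disc(f) = -4a^3 - 27b^2 = -4·(22)^3 - 27·(25)^2 = -59467 is or is not a square in Q. Here disc(f) = -59467 is not a perfect square in Q, so the Galois group of f over Q is not contained in A_3 and must be all of S_3. The splitting field has degree |S_3| = 6 over Q, so [K : Q] = 6.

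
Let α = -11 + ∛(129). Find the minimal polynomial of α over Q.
m_α(x) = x^3 + 33x^2 + 363x + 1202

Set β = α + 11 = ∛(129), so β^3 = 129. Then (α + 11)^3 - 129 = 0, i.e. α is a root of g(x) = (x + 11)^3 - 129 = x^3 + 33x^2 + 363x + 1202. Since g(x) = h(x + 11) where h(x) = x^3 - 129, and h is irreducible over Q (because 129 is not a perfect cube, so h has no rational root, and a monic cubic with no rational root is irreducible), g is also irreducible (irreducibility is preserved under the substitution x → x + 11). Hence m_α(x) = x^3 + 33x^2 + 363x + 1202.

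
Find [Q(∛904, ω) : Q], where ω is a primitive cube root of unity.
[Q(∛904, ω) : Q] = 6

[Q(∛904):Q] = 3 (min poly x^3 - 904, irreducible since 904 is not a perfect cube). [Q(ω):Q] = 2 (min poly x^2 + x + 1). Since Q(∛904) ⊂ R and ω ∉ R, we have ω ∉ Q(∛904), so x^2 + x + 1 remains irreducible over Q(∛904) and [Q(∛904, ω) : Q(∛904)] = 2. By the tower law, [Q(∛904, ω) : Q] = 3 · 2 = 6. (In fact Q(∛904, ω) is the splitting field of x^3 - 904 over Q.)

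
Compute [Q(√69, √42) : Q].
[Q(√69, √42) : Q] = 4

[Q(√69):Q] = 2 (min poly x^2 - 69, irreducible since 69 is squarefree > 1). For the top step, suppose √42 ∈ Q(√69), say √42 = c + d√69 with c, d ∈ Q. Squaring: 42 = c^2 + 69d^2 + 2cd√69. Since √69 ∉ Q this forces 2cd = 0. If d = 0 then √42 = c ∈ Q, contradicting 42 squarefree > 1. If c = 0 then 42 = 69d^2, so 69·42 = (69d)^2 is a perfect square in Q — but 69·42 = 2898 is not a perfect square (since 69 and 42 are distinct squarefree integers). Contradiction. Hence √42 ∉ Q(√69), so x^2 - 42 stays irreducible over Q(√69) and [Q(√69, √42) : Q(√69)] = 2. By the tower law, [Q(√69, √42) : Q] = 2 · 2 = 4.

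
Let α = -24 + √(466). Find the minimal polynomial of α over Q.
m_α(x) = x^2 + 48x + 110

From α + 24 = √(466), squaring gives (α + 24)^2 = 466, i.e. α^2 + 48α + 576 = 466, so α^2 + 48α + 110 = 0. The discriminant of x^2 + 48x + 110 is (48)^2 - 4·(110) = 2304 - 440 = 1864, and 4·(466) is not a perfect square in Q since 466 is squarefree and ≠ 1. Hence x^2 + 48x + 110 is irreducible over Q and is the minimal polynomial of α.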